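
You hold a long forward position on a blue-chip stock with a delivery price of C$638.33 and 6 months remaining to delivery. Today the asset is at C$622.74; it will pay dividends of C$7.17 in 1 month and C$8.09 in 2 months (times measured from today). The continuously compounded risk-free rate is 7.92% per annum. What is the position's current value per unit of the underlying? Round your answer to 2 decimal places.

-C$5.91

PV(remaining dividends) I = 7.17·e^(−0.0792·1/12) + 8.09·e^(−0.0792·2/12) = 15.1067
Current forward F = (S − I)·e^(rT) = (622.74 − 15.1067)·e^(0.0792·6/12) = 607.6333 × 1.040395 = 632.1786
Value (long) = (F − K)·e^(−rT) = (632.1786 − 638.33) × 0.961174 = -5.9126
Value = -C$5.91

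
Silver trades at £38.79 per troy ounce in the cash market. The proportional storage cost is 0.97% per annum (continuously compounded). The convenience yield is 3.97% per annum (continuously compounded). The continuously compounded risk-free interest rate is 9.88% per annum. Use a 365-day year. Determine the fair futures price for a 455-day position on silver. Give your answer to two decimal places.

Net carry = r + u − y = 0.0988 + 0.0097 − 0.0397 = 0.0688
F = S·e^((r+u−y)T) = 38.79 · e^(0.0688 × 455/365) = 38.79 · e^0.085764
= 38.79 × 1.089549 = £42.26 per troy ounce

£42.26 per troy ounce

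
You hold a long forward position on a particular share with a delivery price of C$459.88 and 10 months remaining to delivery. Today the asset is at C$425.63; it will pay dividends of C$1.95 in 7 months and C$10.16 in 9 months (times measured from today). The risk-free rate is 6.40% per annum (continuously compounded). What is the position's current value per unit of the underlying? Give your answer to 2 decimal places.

PV(remaining dividends) I = 1.95·e^(−0.0640·7/12) + 10.16·e^(−0.0640·9/12) = 11.5624
Current forward F = (S − I)·e^(rT) = (425.63 − 11.5624)·e^(0.0640·10/12) = 414.0676 × 1.054781 = 436.7506
Value (long) = (F − K)·e^(−rT) = (436.7506 − 459.88) × 0.948064 = -21.9282
Value = -C$21.93

-C$21.93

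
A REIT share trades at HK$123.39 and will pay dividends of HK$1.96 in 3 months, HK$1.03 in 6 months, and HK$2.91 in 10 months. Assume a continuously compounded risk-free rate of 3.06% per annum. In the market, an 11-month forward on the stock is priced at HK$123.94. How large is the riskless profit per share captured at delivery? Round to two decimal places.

PV(dividends) I = 1.96·e^(−0.0306·3/12) + 1.03·e^(−0.0306·6/12) + 2.91·e^(−0.0306·10/12) = 5.7962
Fair forward F* = (S − I)·e^(rT) = (123.39 − 5.7962)·e^0.028050 = 117.5938 × 1.028447 = 120.9390
Market HK$123.94 > fair 120.9390: forward overpriced → cash-and-carry (borrow at r, buy the stock and collect the dividends, short the forward).
Profit at T = |F_mkt − F*| = |123.94 − 120.9390| = HK$3.00 per share

HK$3.00 per share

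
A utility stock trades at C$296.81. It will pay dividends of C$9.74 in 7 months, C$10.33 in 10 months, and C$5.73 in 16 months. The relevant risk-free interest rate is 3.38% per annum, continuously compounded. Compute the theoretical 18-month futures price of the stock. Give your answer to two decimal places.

C$285.87

PV(dividends) I = 9.74·e^(−0.0338·7/12) + 10.33·e^(−0.0338·10/12) + 5.73·e^(−0.0338·16/12)
I = 9.5498 + 10.0431 + 5.4775 = 25.0704
F = (S − I)·e^(rT) = (296.81 − 25.0704) · e^(0.0338·18/12)
= 271.7396 · e^0.050700 = 271.7396 × 1.052007 = C$285.87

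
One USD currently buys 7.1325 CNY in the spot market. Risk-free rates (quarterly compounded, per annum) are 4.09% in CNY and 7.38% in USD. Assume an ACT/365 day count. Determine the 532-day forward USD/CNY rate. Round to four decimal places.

By covered interest parity, F = S · (1+r_CNY/4)^(4T) / (1+r_USD/4)^(4T)
= 7.1325 × 1.061105 / 1.112473 = 7.1325 × 0.953825
F = 6.8032 CNY per USD

6.8032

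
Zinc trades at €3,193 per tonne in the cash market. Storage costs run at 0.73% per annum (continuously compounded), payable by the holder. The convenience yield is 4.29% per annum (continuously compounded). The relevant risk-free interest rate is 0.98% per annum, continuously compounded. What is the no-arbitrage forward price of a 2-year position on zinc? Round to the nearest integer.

Net carry = r + u − y = 0.0098 + 0.0073 − 0.0429 = -0.0258
F = S·e^((r+u−y)T) = 3193 · e^(-0.0258 × 2) = 3193 · e^-0.051600
= 3193 × 0.949709 = €3,032 per tonne

€3,032 per tonne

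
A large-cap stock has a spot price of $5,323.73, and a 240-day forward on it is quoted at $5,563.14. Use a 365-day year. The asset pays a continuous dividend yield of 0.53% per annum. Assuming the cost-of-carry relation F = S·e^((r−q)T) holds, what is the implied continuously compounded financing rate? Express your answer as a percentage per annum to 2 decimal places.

From F = S·e^((r−q)T): (r − q) = ln(F/S)/T
ln(5563.14/5323.73) = ln(1.044970) = 0.043988
(r − q) = 0.043988 / (240/365) = 0.066898
r = ln(F/S)/T + q = 0.066898 + 0.0053 = 0.072198
r = 7.22%

7.22%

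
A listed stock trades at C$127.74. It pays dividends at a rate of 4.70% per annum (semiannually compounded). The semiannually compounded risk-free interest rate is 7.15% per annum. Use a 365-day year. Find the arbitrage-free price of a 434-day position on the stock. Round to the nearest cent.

F = S · (1+r/2)^(2T) / (1+q/2)^(2T)
= 127.74 × 1.087120 / 1.056793 = 127.74 × 1.028697
F = C$131.41

C$131.41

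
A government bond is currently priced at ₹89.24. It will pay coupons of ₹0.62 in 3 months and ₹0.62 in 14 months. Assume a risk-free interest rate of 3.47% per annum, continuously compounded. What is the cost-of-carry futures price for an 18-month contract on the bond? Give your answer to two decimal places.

₹92.73

PV(coupons) I = 0.62·e^(−0.0347·3/12) + 0.62·e^(−0.0347·14/12)
I = 0.6146 + 0.5954 = 1.2100
F = (S − I)·e^(rT) = (89.24 − 1.2100) · e^(0.0347·18/12)
= 88.0300 · e^0.052050 = 88.0300 × 1.053428 = ₹92.73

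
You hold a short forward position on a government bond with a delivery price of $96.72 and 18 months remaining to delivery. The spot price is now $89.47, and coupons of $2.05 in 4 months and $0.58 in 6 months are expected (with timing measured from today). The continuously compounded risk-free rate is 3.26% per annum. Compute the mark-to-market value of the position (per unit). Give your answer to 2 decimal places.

$5.23

PV(remaining coupons) I = 2.05·e^(−0.0326·4/12) + 0.58·e^(−0.0326·6/12) = 2.5985
Current forward F = (S − I)·e^(rT) = (89.47 − 2.5985)·e^(0.0326·18/12) = 86.8715 × 1.050115 = 91.2251
Value (long) = (F − K)·e^(−rT) = (91.2251 − 96.72) × 0.952276 = -5.2327
Short position value = −(long value) = $5.23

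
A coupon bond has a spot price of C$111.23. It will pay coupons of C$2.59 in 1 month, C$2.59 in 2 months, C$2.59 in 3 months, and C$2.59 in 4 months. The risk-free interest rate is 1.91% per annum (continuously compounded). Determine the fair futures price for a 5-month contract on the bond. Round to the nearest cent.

PV(coupons) I = 2.59·e^(−0.0191·1/12) + 2.59·e^(−0.0191·2/12) + 2.59·e^(−0.0191·3/12) + 2.59·e^(−0.0191·4/12)
I = 2.5859 + 2.5818 + 2.5777 + 2.5736 = 10.3190
F = (S − I)·e^(rT) = (111.23 − 10.3190) · e^(0.0191·5/12)
= 100.9110 · e^0.007958 = 100.9110 × 1.007990 = C$101.72

C$101.72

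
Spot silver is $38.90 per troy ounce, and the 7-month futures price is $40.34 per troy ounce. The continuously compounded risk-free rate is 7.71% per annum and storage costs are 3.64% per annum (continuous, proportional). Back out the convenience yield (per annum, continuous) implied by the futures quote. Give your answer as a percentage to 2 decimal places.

5.12%

F = S·e^((r+u−y)T) ⇒ (r+u−y) = ln(F/S)/T
ln(40.34/38.90) = 0.036349; /T ⇒ 0.062313
y = r + u − ln(F/S)/T = 0.0771 + 0.0364 − 0.062313 = 0.051187
y = 5.12%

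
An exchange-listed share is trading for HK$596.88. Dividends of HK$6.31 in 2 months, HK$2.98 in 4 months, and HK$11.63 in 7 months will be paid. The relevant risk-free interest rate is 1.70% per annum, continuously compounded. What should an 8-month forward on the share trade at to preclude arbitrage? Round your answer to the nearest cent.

HK$582.68

PV(dividends) I = 6.31·e^(−0.0170·2/12) + 2.98·e^(−0.0170·4/12) + 11.63·e^(−0.0170·7/12)
I = 6.2921 + 2.9632 + 11.5152 = 20.7705
F = (S − I)·e^(rT) = (596.88 − 20.7705) · e^(0.0170·8/12)
= 576.1095 · e^0.011333 = 576.1095 × 1.011397 = HK$582.68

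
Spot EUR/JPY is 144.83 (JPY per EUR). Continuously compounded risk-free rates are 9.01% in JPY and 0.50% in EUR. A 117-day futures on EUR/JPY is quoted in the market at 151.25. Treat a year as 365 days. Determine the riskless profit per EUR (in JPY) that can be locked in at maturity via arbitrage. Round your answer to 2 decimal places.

Fair futures: F* = S·e^(carry·T), with carry = (r_JPY − r_EUR) = 0.0901 − 0.0050 = 0.0851
F* = 144.83 · e^(0.0851 × 117/365) = 144.83 · e^0.027279 = 144.83 × 1.027654 = 148.8351
Market 151.25 > fair 148.8351: forward overpriced → cash-and-carry (buy spot, short the forward).
At maturity, profit = |F_mkt − F*| = |151.25 − 148.8351| = 2.41 per EUR (in JPY)

2.41 per EUR (in JPY)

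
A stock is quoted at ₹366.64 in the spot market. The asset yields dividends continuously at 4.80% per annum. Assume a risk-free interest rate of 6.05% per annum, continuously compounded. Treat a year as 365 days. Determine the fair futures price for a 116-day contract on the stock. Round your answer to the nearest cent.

F = S·e^((r − q)T) = 366.64 · e^((0.0605 − 0.0480) × 116/365)
= 366.64 · e^0.003973 = 366.64 × 1.003981
F = ₹368.10

₹368.10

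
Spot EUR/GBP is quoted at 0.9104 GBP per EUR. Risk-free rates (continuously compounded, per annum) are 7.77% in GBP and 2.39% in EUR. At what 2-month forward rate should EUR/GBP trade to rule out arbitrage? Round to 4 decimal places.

0.9186

F = S·e^((r_GBP − r_EUR)T) = 0.9104 · e^((0.0777 − 0.0239) × 2/12)
= 0.9104 · e^0.008967 = 0.9104 × 1.009007
F = 0.9186 GBP per EUR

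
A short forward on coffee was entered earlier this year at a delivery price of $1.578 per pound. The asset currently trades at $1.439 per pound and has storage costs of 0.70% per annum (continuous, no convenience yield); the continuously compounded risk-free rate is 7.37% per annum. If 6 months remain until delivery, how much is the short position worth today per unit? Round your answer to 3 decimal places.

Current fair forward for the remaining 6 months: F = S·e^((r + u)·T), (r + u) = 0.0737 + 0.0070 = 0.0807
F = 1.439 · e^(0.0807 × 6/12) = 1.439 × 1.041175 = 1.4983
Value of long forward = (F − K)·e^(−rT) = (1.4983 − 1.578) · e^(−0.0737·6/12)
= -0.0797 × 0.963821 = -0.077
Short position value = −(long value) = $0.077

$0.077 per pound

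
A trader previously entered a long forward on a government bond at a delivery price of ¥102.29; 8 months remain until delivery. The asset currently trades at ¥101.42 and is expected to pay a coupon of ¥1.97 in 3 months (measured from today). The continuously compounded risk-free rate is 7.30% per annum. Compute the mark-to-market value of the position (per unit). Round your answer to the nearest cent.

PV(remaining coupons) I = 1.97·e^(−0.0730·3/12) = 1.9344
Current forward F = (S − I)·e^(rT) = (101.42 − 1.9344)·e^(0.0730·8/12) = 99.4856 × 1.049870 = 104.4469
Value (long) = (F − K)·e^(−rT) = (104.4469 − 102.29) × 0.952499 = 2.0544
Value = ¥2.05

¥2.05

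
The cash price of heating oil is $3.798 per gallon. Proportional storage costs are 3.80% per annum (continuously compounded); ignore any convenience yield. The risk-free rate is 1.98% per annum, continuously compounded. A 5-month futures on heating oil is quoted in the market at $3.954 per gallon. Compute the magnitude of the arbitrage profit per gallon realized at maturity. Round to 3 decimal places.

Fair futures: F* = S·e^(carry·T), with carry = (r + u) = 0.0198 + 0.0380 = 0.0578
F* = 3.798 · e^(0.0578 × 5/12) = 3.798 · e^0.024083 = 3.798 × 1.024375 = $3.8906
Market $3.954 > fair $3.8906: forward overpriced → cash-and-carry (buy spot, short the forward).
At maturity, profit = |F_mkt − F*| = |3.954 − 3.8906| = $0.063 per gallon

$0.063 per gallon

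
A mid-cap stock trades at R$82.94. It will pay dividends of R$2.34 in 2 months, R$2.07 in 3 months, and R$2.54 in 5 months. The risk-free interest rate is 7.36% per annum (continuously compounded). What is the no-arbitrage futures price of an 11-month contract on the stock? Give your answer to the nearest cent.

R$81.45

PV(dividends) I = 2.34·e^(−0.0736·2/12) + 2.07·e^(−0.0736·3/12) + 2.54·e^(−0.0736·5/12)
I = 2.3115 + 2.0323 + 2.4633 = 6.8071
F = (S − I)·e^(rT) = (82.94 − 6.8071) · e^(0.0736·11/12)
= 76.1329 · e^0.067467 = 76.1329 × 1.069795 = R$81.45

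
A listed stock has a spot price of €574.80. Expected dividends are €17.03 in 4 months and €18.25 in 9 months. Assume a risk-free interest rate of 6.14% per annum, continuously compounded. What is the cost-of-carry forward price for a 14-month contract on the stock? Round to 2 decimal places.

€580.84

PV(dividends) I = 17.03·e^(−0.0614·4/12) + 18.25·e^(−0.0614·9/12)
I = 16.6850 + 17.4286 = 34.1136
F = (S − I)·e^(rT) = (574.80 − 34.1136) · e^(0.0614·14/12)
= 540.6864 · e^0.071633 = 540.6864 × 1.074261 = €580.84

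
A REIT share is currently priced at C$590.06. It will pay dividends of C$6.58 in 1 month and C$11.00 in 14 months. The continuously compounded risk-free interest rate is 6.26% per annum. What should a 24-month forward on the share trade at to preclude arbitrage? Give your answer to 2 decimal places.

PV(dividends) I = 6.58·e^(−0.0626·1/12) + 11.00·e^(−0.0626·14/12)
I = 6.5458 + 10.2253 = 16.7711
F = (S − I)·e^(rT) = (590.06 − 16.7711) · e^(0.0626·24/12)
= 573.2889 · e^0.125200 = 573.2889 × 1.133375 = C$649.75

C$649.75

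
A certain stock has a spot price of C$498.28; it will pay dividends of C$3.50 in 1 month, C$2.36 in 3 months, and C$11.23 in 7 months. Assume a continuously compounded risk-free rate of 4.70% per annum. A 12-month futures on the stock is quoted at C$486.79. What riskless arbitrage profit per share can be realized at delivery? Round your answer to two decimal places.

PV(dividends) I = 3.50·e^(−0.0470·1/12) + 2.36·e^(−0.0470·3/12) + 11.23·e^(−0.0470·7/12) = 16.7450
Fair futures F* = (S − I)·e^(rT) = (498.28 − 16.7450)·e^0.047000 = 481.5350 × 1.048122 = 504.7074
Market C$486.79 < fair 504.7074: forward underpriced → reverse cash-and-carry (short the stock, invest proceeds at r, pay the dividends, go long the forward).
Profit at T = |F_mkt − F*| = |486.79 − 504.7074| = C$17.92 per share

C$17.92 per share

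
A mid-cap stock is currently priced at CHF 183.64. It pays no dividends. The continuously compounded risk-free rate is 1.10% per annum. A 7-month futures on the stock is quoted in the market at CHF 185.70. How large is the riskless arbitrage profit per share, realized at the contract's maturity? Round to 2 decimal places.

CHF 0.88 per share

Fair futures: F* = S·e^(carry·T), with carry = r = 0.0110
F* = 183.64 · e^(0.0110 × 7/12) = 183.64 · e^0.006417 = 183.64 × 1.006438 = CHF 184.8223
Market CHF 185.70 > fair CHF 184.8223: forward overpriced → cash-and-carry (buy spot, short the forward).
At maturity, profit = |F_mkt − F*| = |185.70 − 184.8223| = CHF 0.88 per share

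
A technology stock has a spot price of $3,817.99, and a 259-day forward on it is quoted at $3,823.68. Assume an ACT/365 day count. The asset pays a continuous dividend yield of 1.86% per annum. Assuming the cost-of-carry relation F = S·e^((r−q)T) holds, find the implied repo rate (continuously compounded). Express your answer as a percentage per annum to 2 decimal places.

2.07%

From F = S·e^((r−q)T): (r − q) = ln(F/S)/T
ln(3823.68/3817.99) = ln(1.001490) = 0.001489
(r − q) = 0.001489 / (259/365) = 0.002098
r = ln(F/S)/T + q = 0.002098 + 0.0186 = 0.020698
r = 2.07%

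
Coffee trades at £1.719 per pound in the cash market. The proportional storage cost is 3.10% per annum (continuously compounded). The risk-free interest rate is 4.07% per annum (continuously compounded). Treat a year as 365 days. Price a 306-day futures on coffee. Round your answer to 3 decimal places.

£1.825 per pound

Net carry = r + u − y = 0.0407 + 0.0310 − 0.0000 = 0.0717
F = S·e^((r+u−y)T) = 1.719 · e^(0.0717 × 306/365) = 1.719 · e^0.060110
= 1.719 × 1.061953 = £1.825 per pound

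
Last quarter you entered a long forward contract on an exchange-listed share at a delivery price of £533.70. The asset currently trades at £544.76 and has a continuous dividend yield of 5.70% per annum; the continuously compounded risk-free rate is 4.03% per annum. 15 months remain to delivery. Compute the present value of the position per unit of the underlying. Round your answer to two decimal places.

Current fair forward for the remaining 15 months: F = S·e^((r − q)·T), (r − q) = 0.0403 − 0.0570 = -0.0167
F = 544.76 · e^(-0.0167 × 15/12) = 544.76 × 0.979341 = 533.5058
Value of long forward = (F − K)·e^(−rT) = (533.5058 − 533.70) · e^(−0.0403·15/12)
= -0.1942 × 0.950873 = -0.18

-£0.18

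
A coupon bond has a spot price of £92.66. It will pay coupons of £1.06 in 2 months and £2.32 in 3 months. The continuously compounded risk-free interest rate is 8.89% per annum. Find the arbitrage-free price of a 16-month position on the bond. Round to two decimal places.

PV(coupons) I = 1.06·e^(−0.0889·2/12) + 2.32·e^(−0.0889·3/12)
I = 1.0444 + 2.2690 = 3.3134
F = (S − I)·e^(rT) = (92.66 − 3.3134) · e^(0.0889·16/12)
= 89.3466 · e^0.118533 = 89.3466 × 1.125844 = £100.59

£100.59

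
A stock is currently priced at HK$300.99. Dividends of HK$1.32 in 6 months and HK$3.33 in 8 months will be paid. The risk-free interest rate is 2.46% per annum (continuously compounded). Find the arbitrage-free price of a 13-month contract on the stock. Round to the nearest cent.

HK$304.42

PV(dividends) I = 1.32·e^(−0.0246·6/12) + 3.33·e^(−0.0246·8/12)
I = 1.3039 + 3.2758 = 4.5797
F = (S − I)·e^(rT) = (300.99 − 4.5797) · e^(0.0246·13/12)
= 296.4103 · e^0.026650 = 296.4103 × 1.027008 = HK$304.42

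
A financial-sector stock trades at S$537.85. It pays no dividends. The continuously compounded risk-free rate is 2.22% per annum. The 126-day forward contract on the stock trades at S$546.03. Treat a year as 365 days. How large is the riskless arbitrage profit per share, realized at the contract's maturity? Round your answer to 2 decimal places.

Fair forward: F* = S·e^(carry·T), with carry = r = 0.0222
F* = 537.85 · e^(0.0222 × 126/365) = 537.85 · e^0.007664 = 537.85 × 1.007693 = S$541.9877
Market S$546.03 > fair S$541.9877: forward overpriced → cash-and-carry (buy spot, short the forward).
At maturity, profit = |F_mkt − F*| = |546.03 − 541.9877| = S$4.04 per share

S$4.04 per share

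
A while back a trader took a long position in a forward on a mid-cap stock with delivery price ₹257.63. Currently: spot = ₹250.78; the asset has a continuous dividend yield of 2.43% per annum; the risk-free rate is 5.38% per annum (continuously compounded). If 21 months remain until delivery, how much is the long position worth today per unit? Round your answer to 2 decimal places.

₹5.86

Current fair forward for the remaining 21 months: F = S·e^((r − q)·T), (r − q) = 0.0538 − 0.0243 = 0.0295
F = 250.78 · e^(0.0295 × 21/12) = 250.78 × 1.052981 = 264.0666
Value of long forward = (F − K)·e^(−rT) = (264.0666 − 257.63) · e^(−0.0538·21/12)
= 6.4366 × 0.910146 = 5.86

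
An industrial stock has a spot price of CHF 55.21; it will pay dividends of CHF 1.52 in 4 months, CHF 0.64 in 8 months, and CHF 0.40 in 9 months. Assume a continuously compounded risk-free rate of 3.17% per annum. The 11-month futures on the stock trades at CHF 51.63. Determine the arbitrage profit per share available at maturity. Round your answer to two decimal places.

CHF 2.61 per share

PV(dividends) I = 1.52·e^(−0.0317·4/12) + 0.64·e^(−0.0317·8/12) + 0.40·e^(−0.0317·9/12) = 2.5212
Fair futures F* = (S − I)·e^(rT) = (55.21 − 2.5212)·e^0.029058 = 52.6888 × 1.029484 = 54.2423
Market CHF 51.63 < fair 54.2423: forward underpriced → reverse cash-and-carry (short the stock, invest proceeds at r, pay the dividends, go long the forward).
Profit at T = |F_mkt − F*| = |51.63 − 54.2423| = CHF 2.61 per share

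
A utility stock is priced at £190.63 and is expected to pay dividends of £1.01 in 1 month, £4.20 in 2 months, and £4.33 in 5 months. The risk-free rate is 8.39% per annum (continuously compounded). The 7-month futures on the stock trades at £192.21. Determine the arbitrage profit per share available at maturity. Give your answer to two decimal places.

£1.81 per share

PV(dividends) I = 1.01·e^(−0.0839·1/12) + 4.20·e^(−0.0839·2/12) + 4.33·e^(−0.0839·5/12) = 9.3259
Fair futures F* = (S − I)·e^(rT) = (190.63 − 9.3259)·e^0.048942 = 181.3041 × 1.050159 = 190.3981
Market £192.21 > fair 190.3981: forward overpriced → cash-and-carry (borrow at r, buy the stock and collect the dividends, short the forward).
Profit at T = |F_mkt − F*| = |192.21 − 190.3981| = £1.81 per share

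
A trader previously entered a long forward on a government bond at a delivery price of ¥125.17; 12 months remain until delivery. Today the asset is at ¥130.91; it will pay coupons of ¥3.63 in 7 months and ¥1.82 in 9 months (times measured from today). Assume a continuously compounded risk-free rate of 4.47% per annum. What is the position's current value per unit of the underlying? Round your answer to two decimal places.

¥5.92

PV(remaining coupons) I = 3.63·e^(−0.0447·7/12) + 1.82·e^(−0.0447·9/12) = 5.2966
Current forward F = (S − I)·e^(rT) = (130.91 − 5.2966)·e^(0.0447·12/12) = 125.6134 × 1.045714 = 131.3557
Value (long) = (F − K)·e^(−rT) = (131.3557 − 125.17) × 0.956284 = 5.9153
Value = ¥5.92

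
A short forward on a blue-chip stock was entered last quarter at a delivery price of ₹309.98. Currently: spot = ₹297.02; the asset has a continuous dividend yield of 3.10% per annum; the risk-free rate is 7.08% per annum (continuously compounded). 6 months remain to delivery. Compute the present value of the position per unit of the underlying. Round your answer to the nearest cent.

₹6.75

Current fair forward for the remaining 6 months: F = S·e^((r − q)·T), (r − q) = 0.0708 − 0.0310 = 0.0398
F = 297.02 · e^(0.0398 × 6/12) = 297.02 × 1.020099 = 302.9898
Value of long forward = (F − K)·e^(−rT) = (302.9898 − 309.98) · e^(−0.0708·6/12)
= -6.9902 × 0.965219 = -6.75
Short position value = −(long value) = ₹6.75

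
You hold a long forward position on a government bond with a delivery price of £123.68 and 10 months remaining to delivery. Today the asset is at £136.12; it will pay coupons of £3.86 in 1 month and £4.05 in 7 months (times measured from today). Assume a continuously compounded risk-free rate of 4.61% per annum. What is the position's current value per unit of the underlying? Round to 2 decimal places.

PV(remaining coupons) I = 3.86·e^(−0.0461·1/12) + 4.05·e^(−0.0461·7/12) = 7.7877
Current forward F = (S − I)·e^(rT) = (136.12 − 7.7877)·e^(0.0461·10/12) = 128.3323 × 1.039164 = 133.3583
Value (long) = (F − K)·e^(−rT) = (133.3583 − 123.68) × 0.962312 = 9.3135
Value = £9.31

£9.31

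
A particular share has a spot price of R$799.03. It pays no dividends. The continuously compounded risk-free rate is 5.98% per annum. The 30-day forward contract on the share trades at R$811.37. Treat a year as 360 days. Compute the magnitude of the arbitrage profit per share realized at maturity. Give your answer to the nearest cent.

Fair forward: F* = S·e^(carry·T), with carry = r = 0.0598
F* = 799.03 · e^(0.0598 × 30/360) = 799.03 · e^0.004983 = 799.03 × 1.004995 = R$803.0212
Market R$811.37 > fair R$803.0212: forward overpriced → cash-and-carry (buy spot, short the forward).
At maturity, profit = |F_mkt − F*| = |811.37 − 803.0212| = R$8.35 per share

R$8.35 per share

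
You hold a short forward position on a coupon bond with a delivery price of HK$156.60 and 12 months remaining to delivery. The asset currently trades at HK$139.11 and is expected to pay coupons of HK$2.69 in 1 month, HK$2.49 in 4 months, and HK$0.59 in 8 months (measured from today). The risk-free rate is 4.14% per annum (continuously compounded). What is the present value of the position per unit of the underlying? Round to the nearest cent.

HK$16.85

PV(remaining coupons) I = 2.69·e^(−0.0414·1/12) + 2.49·e^(−0.0414·4/12) + 0.59·e^(−0.0414·8/12) = 5.7105
Current forward F = (S − I)·e^(rT) = (139.11 − 5.7105)·e^(0.0414·12/12) = 133.3995 × 1.042269 = 139.0382
Value (long) = (F − K)·e^(−rT) = (139.0382 − 156.60) × 0.959445 = -16.8496
Short position value = −(long value) = HK$16.85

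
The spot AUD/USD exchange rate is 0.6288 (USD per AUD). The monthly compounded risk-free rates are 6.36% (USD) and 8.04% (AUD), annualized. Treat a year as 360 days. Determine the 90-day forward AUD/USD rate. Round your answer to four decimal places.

0.6262

By covered interest parity, F = S · (1+r_USD/12)^(12T) / (1+r_AUD/12)^(12T)
= 0.6288 × 1.015984 / 1.020235 = 0.6288 × 0.995833
F = 0.6262 USD per AUD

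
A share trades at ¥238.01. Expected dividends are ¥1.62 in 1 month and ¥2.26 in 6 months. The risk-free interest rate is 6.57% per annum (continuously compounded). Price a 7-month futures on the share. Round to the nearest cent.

PV(dividends) I = 1.62·e^(−0.0657·1/12) + 2.26·e^(−0.0657·6/12)
I = 1.6112 + 2.1870 = 3.7982
F = (S − I)·e^(rT) = (238.01 − 3.7982) · e^(0.0657·7/12)
= 234.2118 · e^0.038325 = 234.2118 × 1.039069 = ¥243.36

¥243.36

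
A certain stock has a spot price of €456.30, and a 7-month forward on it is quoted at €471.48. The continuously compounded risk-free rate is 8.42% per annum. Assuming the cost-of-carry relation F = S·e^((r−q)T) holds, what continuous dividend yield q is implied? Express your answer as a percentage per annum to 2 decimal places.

From F = S·e^((r−q)T): (r − q) = ln(F/S)/T
ln(471.48/456.30) = ln(1.033268) = 0.032727
(r − q) = 0.032727 / (7/12) = 0.056103
q = r − ln(F/S)/T = 0.0842 − 0.056103 = 0.028097
q = 2.81%

2.81%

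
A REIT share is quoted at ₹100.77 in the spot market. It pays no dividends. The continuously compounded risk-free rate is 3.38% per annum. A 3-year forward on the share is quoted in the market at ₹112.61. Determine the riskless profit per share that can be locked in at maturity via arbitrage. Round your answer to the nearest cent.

₹1.09 per share

Fair forward: F* = S·e^(carry·T), with carry = r = 0.0338
F* = 100.77 · e^(0.0338 × 3) = 100.77 · e^0.101400 = 100.77 × 1.106719 = ₹111.5241
Market ₹112.61 > fair ₹111.5241: forward overpriced → cash-and-carry (buy spot, short the forward).
At maturity, profit = |F_mkt − F*| = |112.61 − 111.5241| = ₹1.09 per share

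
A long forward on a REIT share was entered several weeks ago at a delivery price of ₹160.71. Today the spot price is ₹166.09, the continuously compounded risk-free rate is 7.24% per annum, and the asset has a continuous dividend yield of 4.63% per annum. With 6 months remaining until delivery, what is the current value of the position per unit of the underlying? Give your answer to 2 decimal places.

Current fair forward for the remaining 6 months: F = S·e^((r − q)·T), (r − q) = 0.0724 − 0.0463 = 0.0261
F = 166.09 · e^(0.0261 × 6/12) = 166.09 × 1.013136 = 168.2718
Value of long forward = (F − K)·e^(−rT) = (168.2718 − 160.71) · e^(−0.0724·6/12)
= 7.5618 × 0.964447 = 7.29

₹7.29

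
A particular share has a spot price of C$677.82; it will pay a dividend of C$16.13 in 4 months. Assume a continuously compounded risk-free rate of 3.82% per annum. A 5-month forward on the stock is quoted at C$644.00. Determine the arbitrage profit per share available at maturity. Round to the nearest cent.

PV(dividends) I = 16.13·e^(−0.0382·4/12) = 15.9259
Fair forward F* = (S − I)·e^(rT) = (677.82 − 15.9259)·e^0.015917 = 661.8941 × 1.016044 = 672.5135
Market C$644.00 < fair 672.5135: forward underpriced → reverse cash-and-carry (short the stock, invest proceeds at r, pay the dividends, go long the forward).
Profit at T = |F_mkt − F*| = |644.00 − 672.5135| = C$28.51 per share

C$28.51 per share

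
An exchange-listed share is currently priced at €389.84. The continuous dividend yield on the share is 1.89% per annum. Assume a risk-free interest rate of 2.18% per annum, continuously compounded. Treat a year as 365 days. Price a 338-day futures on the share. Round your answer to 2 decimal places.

F = S·e^((r − q)T) = 389.84 · e^((0.0218 − 0.0189) × 338/365)
= 389.84 · e^0.002685 = 389.84 × 1.002689
F = €390.89

€390.89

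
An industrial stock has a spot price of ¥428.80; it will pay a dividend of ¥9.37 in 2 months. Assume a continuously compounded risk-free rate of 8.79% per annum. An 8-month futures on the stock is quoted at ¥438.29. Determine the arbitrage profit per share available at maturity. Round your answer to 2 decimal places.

PV(dividends) I = 9.37·e^(−0.0879·2/12) = 9.2337
Fair futures F* = (S − I)·e^(rT) = (428.80 − 9.2337)·e^0.058600 = 419.5663 × 1.060351 = 444.8875
Market ¥438.29 < fair 444.8875: forward underpriced → reverse cash-and-carry (short the stock, invest proceeds at r, pay the dividends, go long the forward).
Profit at T = |F_mkt − F*| = |438.29 − 444.8875| = ¥6.60 per share

¥6.60 per share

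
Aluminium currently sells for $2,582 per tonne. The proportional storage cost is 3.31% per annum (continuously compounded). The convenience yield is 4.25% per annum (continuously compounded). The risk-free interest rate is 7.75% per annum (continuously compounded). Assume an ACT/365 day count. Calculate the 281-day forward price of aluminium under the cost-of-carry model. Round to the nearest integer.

Net carry = r + u − y = 0.0775 + 0.0331 − 0.0425 = 0.0681
F = S·e^((r+u−y)T) = 2582 · e^(0.0681 × 281/365) = 2582 · e^0.052428
= 2582 × 1.053827 = $2,721 per tonne

$2,721 per tonne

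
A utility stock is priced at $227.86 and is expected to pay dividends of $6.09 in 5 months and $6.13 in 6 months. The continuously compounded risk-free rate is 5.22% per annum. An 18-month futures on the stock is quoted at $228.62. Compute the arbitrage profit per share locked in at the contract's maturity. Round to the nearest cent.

PV(dividends) I = 6.09·e^(−0.0522·5/12) + 6.13·e^(−0.0522·6/12) = 11.9310
Fair futures F* = (S − I)·e^(rT) = (227.86 − 11.9310)·e^0.078300 = 215.9290 × 1.081447 = 233.5158
Market $228.62 < fair 233.5158: forward underpriced → reverse cash-and-carry (short the stock, invest proceeds at r, pay the dividends, go long the forward).
Profit at T = |F_mkt − F*| = |228.62 − 233.5158| = $4.90 per share

$4.90 per share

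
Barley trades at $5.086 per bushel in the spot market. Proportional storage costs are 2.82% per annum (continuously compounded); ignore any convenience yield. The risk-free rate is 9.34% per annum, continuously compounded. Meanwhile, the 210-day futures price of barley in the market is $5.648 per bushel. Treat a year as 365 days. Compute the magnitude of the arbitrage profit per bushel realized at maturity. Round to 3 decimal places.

Fair futures: F* = S·e^(carry·T), with carry = (r + u) = 0.0934 + 0.0282 = 0.1216
F* = 5.086 · e^(0.1216 × 210/365) = 5.086 · e^0.069962 = 5.086 × 1.072467 = $5.4546
Market $5.648 > fair $5.4546: forward overpriced → cash-and-carry (buy spot, short the forward).
At maturity, profit = |F_mkt − F*| = |5.648 − 5.4546| = $0.193 per bushel

$0.193 per bushel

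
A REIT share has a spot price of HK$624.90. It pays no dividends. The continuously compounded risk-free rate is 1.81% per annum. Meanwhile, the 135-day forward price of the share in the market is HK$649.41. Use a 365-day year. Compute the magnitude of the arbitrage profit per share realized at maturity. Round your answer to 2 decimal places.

HK$20.31 per share

Fair forward: F* = S·e^(carry·T), with carry = r = 0.0181
F* = 624.90 · e^(0.0181 × 135/365) = 624.90 · e^0.006695 = 624.90 × 1.006717 = HK$629.0975
Market HK$649.41 > fair HK$629.0975: forward overpriced → cash-and-carry (buy spot, short the forward).
At maturity, profit = |F_mkt − F*| = |649.41 − 629.0975| = HK$20.31 per share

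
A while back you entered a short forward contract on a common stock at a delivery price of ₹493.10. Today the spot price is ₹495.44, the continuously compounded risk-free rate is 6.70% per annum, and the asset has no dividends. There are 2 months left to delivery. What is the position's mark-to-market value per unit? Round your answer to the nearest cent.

-₹7.82

Current fair forward for the remaining 2 months: F = S·e^(r·T), r = 0.0670
F = 495.44 · e^(0.0670 × 2/12) = 495.44 × 1.011229 = 501.0033
Value of long forward = (F − K)·e^(−rT) = (501.0033 − 493.10) · e^(−0.0670·2/12)
= 7.9033 × 0.988895 = 7.82
Short position value = −(long value) = -₹7.82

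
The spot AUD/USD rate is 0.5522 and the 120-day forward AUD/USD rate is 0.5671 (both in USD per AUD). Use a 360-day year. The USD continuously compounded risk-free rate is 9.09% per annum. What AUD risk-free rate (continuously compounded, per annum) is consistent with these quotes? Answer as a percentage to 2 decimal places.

F = S·e^((r_USD − r_AUD)T) ⇒ r_AUD = r_USD − ln(F/S)/T
ln(0.5671/0.5522) = 0.026625; /(120/360) = 0.079875
r_AUD = 0.0909 − 0.079875 = 0.011025
r_AUD = 1.10%

1.10%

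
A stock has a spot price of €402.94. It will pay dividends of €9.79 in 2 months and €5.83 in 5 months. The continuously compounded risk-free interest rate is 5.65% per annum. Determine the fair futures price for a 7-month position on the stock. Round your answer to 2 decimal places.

€400.53

PV(dividends) I = 9.79·e^(−0.0565·2/12) + 5.83·e^(−0.0565·5/12)
I = 9.6982 + 5.6944 = 15.3926
F = (S − I)·e^(rT) = (402.94 − 15.3926) · e^(0.0565·7/12)
= 387.5474 · e^0.032958 = 387.5474 × 1.033507 = €400.53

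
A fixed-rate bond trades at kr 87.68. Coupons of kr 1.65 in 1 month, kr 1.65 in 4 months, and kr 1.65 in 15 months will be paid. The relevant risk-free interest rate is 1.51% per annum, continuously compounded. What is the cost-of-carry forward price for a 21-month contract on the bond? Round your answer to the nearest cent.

PV(coupons) I = 1.65·e^(−0.0151·1/12) + 1.65·e^(−0.0151·4/12) + 1.65·e^(−0.0151·15/12)
I = 1.6479 + 1.6417 + 1.6191 = 4.9087
F = (S − I)·e^(rT) = (87.68 − 4.9087) · e^(0.0151·21/12)
= 82.7713 · e^0.026425 = 82.7713 × 1.026777 = kr 84.99

kr 84.99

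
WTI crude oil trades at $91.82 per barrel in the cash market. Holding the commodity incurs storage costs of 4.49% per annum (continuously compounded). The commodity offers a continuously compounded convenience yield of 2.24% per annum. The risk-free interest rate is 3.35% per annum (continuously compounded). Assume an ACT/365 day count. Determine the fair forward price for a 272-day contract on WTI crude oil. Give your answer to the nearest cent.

Net carry = r + u − y = 0.0335 + 0.0449 − 0.0224 = 0.0560
F = S·e^((r+u−y)T) = 91.82 · e^(0.0560 × 272/365) = 91.82 · e^0.041732
= 91.82 × 1.042615 = $95.73 per barrel

$95.73 per barrel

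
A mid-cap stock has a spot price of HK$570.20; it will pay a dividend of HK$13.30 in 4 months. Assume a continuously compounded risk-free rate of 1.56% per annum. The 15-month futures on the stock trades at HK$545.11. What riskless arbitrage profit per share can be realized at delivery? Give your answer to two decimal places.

PV(dividends) I = 13.30·e^(−0.0156·4/12) = 13.2310
Fair futures F* = (S − I)·e^(rT) = (570.20 − 13.2310)·e^0.019500 = 556.9690 × 1.019691 = 567.9363
Market HK$545.11 < fair 567.9363: forward underpriced → reverse cash-and-carry (short the stock, invest proceeds at r, pay the dividends, go long the forward).
Profit at T = |F_mkt − F*| = |545.11 − 567.9363| = HK$22.83 per share

HK$22.83 per share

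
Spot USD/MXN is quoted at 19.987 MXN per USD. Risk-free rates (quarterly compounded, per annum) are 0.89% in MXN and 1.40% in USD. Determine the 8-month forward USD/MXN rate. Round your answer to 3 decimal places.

19.919

By covered interest parity, F = S · (1+r_MXN/4)^(4T) / (1+r_USD/4)^(4T)
= 19.987 × 1.005944 / 1.009361 = 19.987 × 0.996615
F = 19.919 MXN per USD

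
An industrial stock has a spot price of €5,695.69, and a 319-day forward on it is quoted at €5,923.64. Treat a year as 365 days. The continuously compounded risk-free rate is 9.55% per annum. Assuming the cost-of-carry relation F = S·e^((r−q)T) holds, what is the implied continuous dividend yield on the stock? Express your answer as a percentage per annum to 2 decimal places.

From F = S·e^((r−q)T): (r − q) = ln(F/S)/T
ln(5923.64/5695.69) = ln(1.040021) = 0.039241
(r − q) = 0.039241 / (319/365) = 0.044900
q = r − ln(F/S)/T = 0.0955 − 0.044900 = 0.050600
q = 5.06%

5.06%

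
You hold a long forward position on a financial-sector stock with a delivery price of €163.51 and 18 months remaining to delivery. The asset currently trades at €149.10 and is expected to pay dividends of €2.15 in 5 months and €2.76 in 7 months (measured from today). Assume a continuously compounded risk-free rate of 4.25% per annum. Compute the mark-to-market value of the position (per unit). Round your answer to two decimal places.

-€9.12

PV(remaining dividends) I = 2.15·e^(−0.0425·5/12) + 2.76·e^(−0.0425·7/12) = 4.8047
Current forward F = (S − I)·e^(rT) = (149.10 − 4.8047)·e^(0.0425·18/12) = 144.2953 × 1.065826 = 153.7937
Value (long) = (F − K)·e^(−rT) = (153.7937 − 163.51) × 0.938240 = -9.1162
Value = -€9.12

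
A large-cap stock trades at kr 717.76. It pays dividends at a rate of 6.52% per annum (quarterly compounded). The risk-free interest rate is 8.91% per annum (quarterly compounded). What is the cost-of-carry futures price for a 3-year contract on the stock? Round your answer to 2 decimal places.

F = S · (1+r/4)^(4T) / (1+q/4)^(4T)
= 717.76 × 1.302605 / 1.214124 = 717.76 × 1.072876
F = kr 770.07

kr 770.07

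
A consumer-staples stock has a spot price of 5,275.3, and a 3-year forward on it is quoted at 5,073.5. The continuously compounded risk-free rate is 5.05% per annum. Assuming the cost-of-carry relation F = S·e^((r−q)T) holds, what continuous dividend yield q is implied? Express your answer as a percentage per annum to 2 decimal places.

From F = S·e^((r−q)T): (r − q) = ln(F/S)/T
ln(5073.5/5275.3) = ln(0.961746) = -0.039005
(r − q) = -0.039005 / (3) = -0.013002
q = r − ln(F/S)/T = 0.0505 + 0.013002 = 0.063502
q = 6.35%

6.35%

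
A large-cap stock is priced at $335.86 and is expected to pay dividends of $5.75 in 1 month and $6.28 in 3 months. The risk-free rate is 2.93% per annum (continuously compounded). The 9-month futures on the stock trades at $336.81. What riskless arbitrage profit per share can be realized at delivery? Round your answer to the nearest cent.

PV(dividends) I = 5.75·e^(−0.0293·1/12) + 6.28·e^(−0.0293·3/12) = 11.9701
Fair futures F* = (S − I)·e^(rT) = (335.86 − 11.9701)·e^0.021975 = 323.8899 × 1.022218 = 331.0861
Market $336.81 > fair 331.0861: forward overpriced → cash-and-carry (borrow at r, buy the stock and collect the dividends, short the forward).
Profit at T = |F_mkt − F*| = |336.81 − 331.0861| = $5.72 per share

$5.72 per share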